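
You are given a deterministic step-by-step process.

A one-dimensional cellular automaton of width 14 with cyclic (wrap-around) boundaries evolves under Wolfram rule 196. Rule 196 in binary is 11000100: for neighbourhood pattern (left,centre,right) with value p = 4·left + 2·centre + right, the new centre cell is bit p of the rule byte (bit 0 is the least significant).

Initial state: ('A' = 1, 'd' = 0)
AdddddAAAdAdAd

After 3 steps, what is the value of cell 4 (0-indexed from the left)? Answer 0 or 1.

0

gen 0: AdddddAAAdAdAd
gen 1: AddddddAAdAdAd
gen 2: AdddddddAdAdAd
gen 3: AdddddddAdAdAd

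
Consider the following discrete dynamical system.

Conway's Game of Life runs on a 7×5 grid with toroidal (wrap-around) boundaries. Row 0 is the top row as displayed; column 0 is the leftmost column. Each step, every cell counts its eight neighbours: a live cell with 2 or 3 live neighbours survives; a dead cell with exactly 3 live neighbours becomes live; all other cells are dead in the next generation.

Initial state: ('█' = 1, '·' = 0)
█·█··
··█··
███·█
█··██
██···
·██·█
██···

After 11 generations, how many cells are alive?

gen 0: █·█··
··█··
███·█
█··██
██···
·██·█
██···
gen 1: █·█··
··█·█
··█··
···█·
·····
··█·█
···██
gen 2: ███··
··█··
··█··
·····
···█·
····█
███·█
gen 3: ····█
··██·
·····
·····
·····
·██·█
··█·█
gen 4: ··█·█
···█·
·····
·····
·····
███··
·██·█
gen 5: ███·█
···█·
·····
·····
·█···
█·██·
····█
gen 6: ███·█
█████
·····
·····
·██··
█████
·····
gen 7: ·····
·····
█████
·····
····█
█··██
·····
gen 8: ·····
█████
█████
·██··
█··██
█··██
····█
gen 9: ·██··
·····
·····
·····
·····
·····
█··██
gen 10: █████
·····
·····
·····
·····
····█
█████
gen 11: ·····
█████
·····
·····
·····
·██·█
·····

8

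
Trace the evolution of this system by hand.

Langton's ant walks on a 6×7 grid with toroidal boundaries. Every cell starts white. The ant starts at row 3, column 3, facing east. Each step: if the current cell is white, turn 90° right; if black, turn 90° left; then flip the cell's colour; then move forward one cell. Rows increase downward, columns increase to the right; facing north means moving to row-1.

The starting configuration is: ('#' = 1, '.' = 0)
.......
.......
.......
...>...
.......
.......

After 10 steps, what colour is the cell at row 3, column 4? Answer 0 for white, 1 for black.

step 0: .......
.......
.......
...>...
.......
.......
step 1: .......
.......
.......
...#...
...v...
.......
step 2: .......
.......
.......
...#...
..<#...
.......
step 3: .......
.......
.......
..^#...
..##...
.......
step 4: .......
.......
.......
..#>...
..##...
.......
step 5: .......
.......
...^...
..#....
..##...
.......
step 6: .......
.......
...#>..
..#....
..##...
.......
step 7: .......
.......
...##..
..#.v..
..##...
.......
step 8: .......
.......
...##..
..#<#..
..##...
.......
step 9: .......
.......
...^#..
..###..
..##...
.......
step 10: .......
.......
..<.#..
..###..
..##...
.......

1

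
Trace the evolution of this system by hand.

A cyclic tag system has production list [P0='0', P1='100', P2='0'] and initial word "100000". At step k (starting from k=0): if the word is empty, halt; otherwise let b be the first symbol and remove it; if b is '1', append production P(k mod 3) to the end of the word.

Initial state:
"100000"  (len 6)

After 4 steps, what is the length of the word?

k=0  "100000"  (len 6)
k=1  "000000"  (len 6)
k=2  "00000"  (len 5)
k=3  "0000"  (len 4)
k=4  "000"  (len 3)

3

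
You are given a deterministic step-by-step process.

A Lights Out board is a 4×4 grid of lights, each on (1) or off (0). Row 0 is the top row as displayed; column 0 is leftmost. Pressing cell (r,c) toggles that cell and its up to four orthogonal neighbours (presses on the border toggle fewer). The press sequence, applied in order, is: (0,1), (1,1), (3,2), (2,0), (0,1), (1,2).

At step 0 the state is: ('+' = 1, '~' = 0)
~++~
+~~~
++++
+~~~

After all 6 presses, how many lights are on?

[0] ~++~
+~~~
++++
+~~~
[1] +~~~
++~~
++++
+~~~
[2] ++~~
~~+~
+~++
+~~~
[3] ++~~
~~+~
+~~+
++++
[4] ++~~
+~+~
~+~+
~+++
[5] ~~+~
+++~
~+~+
~+++
[6] ~~~~
+~~+
~+++
~+++

8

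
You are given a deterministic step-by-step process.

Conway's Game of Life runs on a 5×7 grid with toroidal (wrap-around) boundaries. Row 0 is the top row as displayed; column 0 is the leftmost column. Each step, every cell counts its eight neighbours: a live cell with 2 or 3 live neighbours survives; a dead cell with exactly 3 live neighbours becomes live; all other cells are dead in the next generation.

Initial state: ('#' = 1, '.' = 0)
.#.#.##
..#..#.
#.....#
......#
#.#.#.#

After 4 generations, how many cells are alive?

k=0  .#.#.##
..#..#.
#.....#
......#
#.#.#.#
k=1  .#.#...
.##.##.
#....##
.#.....
.####..
k=2  #....#.
.#####.
#.#.###
.#.####
##.##..
k=3  #....#.
..#....
.......
.......
.#.#...
k=4  .##....
.......
.......
.......
.......

2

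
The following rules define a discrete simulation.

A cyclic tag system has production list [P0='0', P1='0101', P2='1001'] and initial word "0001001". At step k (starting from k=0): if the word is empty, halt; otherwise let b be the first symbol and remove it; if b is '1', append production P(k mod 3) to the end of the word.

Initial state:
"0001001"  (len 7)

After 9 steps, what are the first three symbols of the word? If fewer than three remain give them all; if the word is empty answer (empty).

(empty)

t=0: "0001001"  (len 7)
t=1: "001001"  (len 6)
t=2: "01001"  (len 5)
t=3: "1001"  (len 4)
t=4: "0010"  (len 4)
t=5: "010"  (len 3)
t=6: "10"  (len 2)
t=7: "00"  (len 2)
t=8: "0"  (len 1)
t=9: (halted — word empty)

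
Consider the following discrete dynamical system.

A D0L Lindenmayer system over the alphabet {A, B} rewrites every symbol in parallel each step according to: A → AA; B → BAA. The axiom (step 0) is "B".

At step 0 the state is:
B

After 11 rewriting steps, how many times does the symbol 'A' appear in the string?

k=0  B
k=1  BAA
k=2  BAAAAAA
k=3  BAAAAAAAAAAAAAA
k=4  BAAAAAAAAAAAAAAAAAAAAAAAAAAAAAA
k=5  BAAAAAAAAAAAAAAAAAAAAAAAAAAAAAAAAAAAAAAAAAAAAAAAAAAAAAAAAAAAAAA
k=6  BAAAAAAAAAAAAAAAAAAAAAAAAAAAAAAAAAAAAAAAAAAAAAAAAAAAAAAAAA…AAAAAAAAAAAAAAAAAAAAAAAAAAAAAAAAAAAAAAAAAAAAAAAAAAAAAAAAAA  (len 127)
k=7  BAAAAAAAAAAAAAAAAAAAAAAAAAAAAAAAAAAAAAAAAAAAAAAAAAAAAAAAAA…AAAAAAAAAAAAAAAAAAAAAAAAAAAAAAAAAAAAAAAAAAAAAAAAAAAAAAAAAA  (len 255)
k=8  BAAAAAAAAAAAAAAAAAAAAAAAAAAAAAAAAAAAAAAAAAAAAAAAAAAAAAAAAA…AAAAAAAAAAAAAAAAAAAAAAAAAAAAAAAAAAAAAAAAAAAAAAAAAAAAAAAAAA  (len 511)
k=9  BAAAAAAAAAAAAAAAAAAAAAAAAAAAAAAAAAAAAAAAAAAAAAAAAAAAAAAAAA…AAAAAAAAAAAAAAAAAAAAAAAAAAAAAAAAAAAAAAAAAAAAAAAAAAAAAAAAAA  (len 1023)
k=10  BAAAAAAAAAAAAAAAAAAAAAAAAAAAAAAAAAAAAAAAAAAAAAAAAAAAAAAAAA…AAAAAAAAAAAAAAAAAAAAAAAAAAAAAAAAAAAAAAAAAAAAAAAAAAAAAAAAAA  (len 2047)
k=11  BAAAAAAAAAAAAAAAAAAAAAAAAAAAAAAAAAAAAAAAAAAAAAAAAAAAAAAAAA…AAAAAAAAAAAAAAAAAAAAAAAAAAAAAAAAAAAAAAAAAAAAAAAAAAAAAAAAAA  (len 4095)

4094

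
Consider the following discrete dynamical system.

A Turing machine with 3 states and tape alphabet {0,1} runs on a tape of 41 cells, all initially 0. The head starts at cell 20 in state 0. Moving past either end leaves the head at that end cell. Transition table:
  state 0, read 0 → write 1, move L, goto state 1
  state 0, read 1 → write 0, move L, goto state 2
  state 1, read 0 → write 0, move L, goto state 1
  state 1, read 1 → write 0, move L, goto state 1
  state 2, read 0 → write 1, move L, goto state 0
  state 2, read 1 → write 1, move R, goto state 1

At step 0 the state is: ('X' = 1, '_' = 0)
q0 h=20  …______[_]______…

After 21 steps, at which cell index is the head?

step 0: q0 h=20  …______[_]______…
step 1: q1 h=19  …______[_]X_____…
step 2: q1 h=18  …______[_]_X____…
step 3: q1 h=17  …______[_]__X___…
step 4: q1 h=16  …______[_]___X__…
step 5: q1 h=15  …______[_]____X_…
step 6: q1 h=14  …______[_]_____X…
step 7: q1 h=13  …______[_]______…
step 8: q1 h=12  …______[_]______…
step 9: q1 h=11  …______[_]______…
step 10: q1 h=10  …______[_]______…
step 11: q1 h= 9  …______[_]______…
step 12: q1 h= 8  …______[_]______…
step 13: q1 h= 7  …______[_]______…
step 14: q1 h= 6  |______[_]______…
step 15: q1 h= 5  |_____[_]______…
step 16: q1 h= 4  |____[_]______…
step 17: q1 h= 3  |___[_]______…
step 18: q1 h= 2  |__[_]______…
step 19: q1 h= 1  |_[_]______…
step 20: q1 h= 0  |[_]______…
step 21: q1 h= 0  |[_]______…

0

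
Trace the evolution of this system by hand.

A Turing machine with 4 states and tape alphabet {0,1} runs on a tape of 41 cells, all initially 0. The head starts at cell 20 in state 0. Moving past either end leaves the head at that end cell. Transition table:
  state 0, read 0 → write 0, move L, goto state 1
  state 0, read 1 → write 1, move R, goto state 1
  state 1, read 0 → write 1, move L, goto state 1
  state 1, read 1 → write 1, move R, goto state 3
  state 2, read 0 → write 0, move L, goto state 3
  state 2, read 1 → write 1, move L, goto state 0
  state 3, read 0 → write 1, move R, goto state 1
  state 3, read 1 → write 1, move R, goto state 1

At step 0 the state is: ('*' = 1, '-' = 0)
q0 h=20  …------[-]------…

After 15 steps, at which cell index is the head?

5

t=0: q0 h=20  …------[-]------…
t=1: q1 h=19  …------[-]------…
t=2: q1 h=18  …------[-]*-----…
t=3: q1 h=17  …------[-]**----…
t=4: q1 h=16  …------[-]***---…
t=5: q1 h=15  …------[-]****--…
t=6: q1 h=14  …------[-]*****-…
t=7: q1 h=13  …------[-]******…
t=8: q1 h=12  …------[-]******…
t=9: q1 h=11  …------[-]******…
t=10: q1 h=10  …------[-]******…
t=11: q1 h= 9  …------[-]******…
t=12: q1 h= 8  …------[-]******…
t=13: q1 h= 7  …------[-]******…
t=14: q1 h= 6  |------[-]******…
t=15: q1 h= 5  |-----[-]******…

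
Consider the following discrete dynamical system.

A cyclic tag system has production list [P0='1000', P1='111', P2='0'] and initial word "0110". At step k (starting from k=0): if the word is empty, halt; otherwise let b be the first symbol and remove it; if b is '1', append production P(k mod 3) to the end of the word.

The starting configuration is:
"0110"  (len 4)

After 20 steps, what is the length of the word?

9

t=0: "0110"  (len 4)
t=1: "110"  (len 3)
t=2: "10111"  (len 5)
t=3: "01110"  (len 5)
t=4: "1110"  (len 4)
t=5: "110111"  (len 6)
t=6: "101110"  (len 6)
t=7: "011101000"  (len 9)
t=8: "11101000"  (len 8)
t=9: "11010000"  (len 8)
t=10: "10100001000"  (len 11)
t=11: "0100001000111"  (len 13)
t=12: "100001000111"  (len 12)
t=13: "000010001111000"  (len 15)
t=14: "00010001111000"  (len 14)
t=15: "0010001111000"  (len 13)
t=16: "010001111000"  (len 12)
t=17: "10001111000"  (len 11)
t=18: "00011110000"  (len 11)
t=19: "0011110000"  (len 10)
t=20: "011110000"  (len 9)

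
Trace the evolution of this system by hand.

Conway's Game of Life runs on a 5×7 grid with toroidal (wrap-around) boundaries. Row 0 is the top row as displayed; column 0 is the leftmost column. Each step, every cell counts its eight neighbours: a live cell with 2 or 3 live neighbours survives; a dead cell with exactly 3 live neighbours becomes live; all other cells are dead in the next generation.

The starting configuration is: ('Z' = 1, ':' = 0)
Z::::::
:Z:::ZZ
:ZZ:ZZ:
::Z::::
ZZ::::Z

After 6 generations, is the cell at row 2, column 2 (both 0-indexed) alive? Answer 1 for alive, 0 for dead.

t=0: Z::::::
:Z:::ZZ
:ZZ:ZZ:
::Z::::
ZZ::::Z
t=1: :::::Z:
:ZZ:ZZZ
ZZZZZZZ
::ZZ:ZZ
ZZ::::Z
t=2: ::Z:Z::
:::::::
:::::::
:::::::
ZZZ:Z::
t=3: ::Z::::
:::::::
:::::::
:Z:::::
:ZZ::::
t=4: :ZZ::::
:::::::
:::::::
:ZZ::::
:ZZ::::
t=5: :ZZ::::
:::::::
:::::::
:ZZ::::
Z::Z:::
t=6: :ZZ::::
:::::::
:::::::
:ZZ::::
Z::Z:::

0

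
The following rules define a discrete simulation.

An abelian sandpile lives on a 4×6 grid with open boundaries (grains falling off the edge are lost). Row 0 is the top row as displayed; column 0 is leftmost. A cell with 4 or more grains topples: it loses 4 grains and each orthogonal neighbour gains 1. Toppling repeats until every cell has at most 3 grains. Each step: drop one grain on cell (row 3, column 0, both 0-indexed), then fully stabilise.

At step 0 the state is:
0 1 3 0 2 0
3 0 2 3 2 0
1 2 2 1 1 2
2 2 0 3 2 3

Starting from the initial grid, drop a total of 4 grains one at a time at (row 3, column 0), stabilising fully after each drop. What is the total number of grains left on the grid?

39

k=0  0 1 3 0 2 0
3 0 2 3 2 0
1 2 2 1 1 2
2 2 0 3 2 3
k=1  0 1 3 0 2 0
3 0 2 3 2 0
1 2 2 1 1 2
3 2 0 3 2 3
k=2  0 1 3 0 2 0
3 0 2 3 2 0
2 2 2 1 1 2
0 3 0 3 2 3
k=3  0 1 3 0 2 0
3 0 2 3 2 0
2 2 2 1 1 2
1 3 0 3 2 3
k=4  0 1 3 0 2 0
3 0 2 3 2 0
2 2 2 1 1 2
2 3 0 3 2 3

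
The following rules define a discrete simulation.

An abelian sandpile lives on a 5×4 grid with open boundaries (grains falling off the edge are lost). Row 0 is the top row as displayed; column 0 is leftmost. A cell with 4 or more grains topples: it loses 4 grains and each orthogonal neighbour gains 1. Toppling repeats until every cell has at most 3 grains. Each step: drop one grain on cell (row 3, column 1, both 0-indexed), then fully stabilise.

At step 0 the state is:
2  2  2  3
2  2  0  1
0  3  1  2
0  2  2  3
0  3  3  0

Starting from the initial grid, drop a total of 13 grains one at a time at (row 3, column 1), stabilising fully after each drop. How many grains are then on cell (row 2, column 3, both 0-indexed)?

0

t=0: 2  2  2  3
2  2  0  1
0  3  1  2
0  2  2  3
0  3  3  0
t=1: 2  2  2  3
2  2  0  1
0  3  1  2
0  3  2  3
0  3  3  0
t=2: 2  2  2  3
2  3  0  1
1  0  3  3
1  3  1  0
1  1  1  2
t=3: 2  2  2  3
2  3  0  1
1  1  3  3
2  0  2  0
1  2  1  2
t=4: 2  2  2  3
2  3  0  1
1  1  3  3
2  1  2  0
1  2  1  2
t=5: 2  2  2  3
2  3  0  1
1  1  3  3
2  2  2  0
1  2  1  2
t=6: 2  2  2  3
2  3  0  1
1  1  3  3
2  3  2  0
1  2  1  2
t=7: 2  2  2  3
2  3  0  1
1  2  3  3
3  0  3  0
1  3  1  2
t=8: 2  2  2  3
2  3  0  1
1  2  3  3
3  1  3  0
1  3  1  2
t=9: 2  2  2  3
2  3  0  1
1  2  3  3
3  2  3  0
1  3  1  2
t=10: 2  2  2  3
2  3  0  1
1  2  3  3
3  3  3  0
1  3  1  2
t=11: 2  3  2  3
3  0  2  2
3  2  2  0
1  0  2  2
3  1  3  2
t=12: 2  3  2  3
3  0  2  2
3  2  2  0
1  1  2  2
3  1  3  2
t=13: 2  3  2  3
3  0  2  2
3  2  2  0
1  2  2  2
3  1  3  2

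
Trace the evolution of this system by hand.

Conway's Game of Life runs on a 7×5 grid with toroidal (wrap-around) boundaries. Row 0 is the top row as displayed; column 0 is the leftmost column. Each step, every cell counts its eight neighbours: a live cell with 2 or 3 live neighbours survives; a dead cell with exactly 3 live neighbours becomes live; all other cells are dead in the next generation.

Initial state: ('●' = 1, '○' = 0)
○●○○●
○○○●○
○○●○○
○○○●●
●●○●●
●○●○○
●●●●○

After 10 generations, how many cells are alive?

8

t=0: ○●○○●
○○○●○
○○●○○
○○○●●
●●○●●
●○●○○
●●●●○
t=1: ○●○○●
○○●●○
○○●○●
○●○○○
○●○○○
○○○○○
○○○●○
t=2: ○○○○●
●●●○●
○●●○○
●●●○○
○○○○○
○○○○○
○○○○○
t=3: ○●○●●
○○●○●
○○○○●
●○●○○
○●○○○
○○○○○
○○○○○
t=4: ●○●●●
○○●○●
●●○○●
●●○○○
○●○○○
○○○○○
○○○○○
t=5: ●●●○●
○○●○○
○○●●●
○○●○●
●●○○○
○○○○○
○○○●●
t=6: ●●●○●
○○○○○
○●●○●
○○●○●
●●○○○
●○○○●
○●●●●
t=7: ○○○○●
○○○○●
●●●○○
○○●○●
○●○●○
○○○○○
○○○○○
t=8: ○○○○○
○●○●●
●●●○●
○○○○●
○○●●○
○○○○○
○○○○○
t=9: ○○○○○
○●○●●
○●●○○
○○○○●
○○○●○
○○○○○
○○○○○
t=10: ○○○○○
●●○●○
○●●○●
○○●●○
○○○○○
○○○○○
○○○○○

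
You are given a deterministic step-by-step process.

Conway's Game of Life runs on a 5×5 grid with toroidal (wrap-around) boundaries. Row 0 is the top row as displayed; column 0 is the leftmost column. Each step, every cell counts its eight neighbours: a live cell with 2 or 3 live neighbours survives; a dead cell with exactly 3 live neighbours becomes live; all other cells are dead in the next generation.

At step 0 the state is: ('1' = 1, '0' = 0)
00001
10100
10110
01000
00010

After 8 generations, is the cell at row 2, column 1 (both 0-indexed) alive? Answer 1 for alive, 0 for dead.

t=0: 00001
10100
10110
01000
00010
t=1: 00011
10100
10111
01011
00000
t=2: 00011
10100
00000
01000
10100
t=3: 10111
00011
01000
01000
11111
t=4: 00000
01000
10100
00011
00000
t=5: 00000
01000
11111
00011
00000
t=6: 00000
01011
01000
01000
00000
t=7: 00000
10100
01000
00000
00000
t=8: 00000
01000
01000
00000
00000

1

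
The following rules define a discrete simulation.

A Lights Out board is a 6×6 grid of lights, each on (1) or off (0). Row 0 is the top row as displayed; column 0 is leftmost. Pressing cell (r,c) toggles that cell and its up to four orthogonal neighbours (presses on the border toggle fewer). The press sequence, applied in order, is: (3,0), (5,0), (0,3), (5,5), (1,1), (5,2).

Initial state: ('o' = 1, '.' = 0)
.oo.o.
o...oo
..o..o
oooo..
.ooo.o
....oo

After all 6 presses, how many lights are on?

17

t=0: .oo.o.
o...oo
..o..o
oooo..
.ooo.o
....oo
t=1: .oo.o.
o...oo
o.o..o
..oo..
oooo.o
....oo
t=2: .oo.o.
o...oo
o.o..o
..oo..
.ooo.o
oo..oo
t=3: .o.o..
o..ooo
o.o..o
..oo..
.ooo.o
oo..oo
t=4: .o.o..
o..ooo
o.o..o
..oo..
.ooo..
oo....
t=5: ...o..
.ooooo
ooo..o
..oo..
.ooo..
oo....
t=6: ...o..
.ooooo
ooo..o
..oo..
.o.o..
o.oo..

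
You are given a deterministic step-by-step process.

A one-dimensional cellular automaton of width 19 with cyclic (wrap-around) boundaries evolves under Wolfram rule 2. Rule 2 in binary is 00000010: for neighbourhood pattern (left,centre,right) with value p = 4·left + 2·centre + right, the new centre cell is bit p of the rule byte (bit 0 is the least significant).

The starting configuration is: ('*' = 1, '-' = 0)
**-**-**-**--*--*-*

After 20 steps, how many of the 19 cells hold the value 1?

2

0) **-**-**-**--*--*-*
1) ------------*--*---
2) -----------*--*----
3) ----------*--*-----
4) ---------*--*------
5) --------*--*-------
6) -------*--*--------
7) ------*--*---------
8) -----*--*----------
9) ----*--*-----------
10) ---*--*------------
11) --*--*-------------
12) -*--*--------------
13) *--*---------------
14) --*---------------*
15) -*---------------*-
16) *---------------*--
17) ---------------*--*
18) --------------*--*-
19) -------------*--*--
20) ------------*--*---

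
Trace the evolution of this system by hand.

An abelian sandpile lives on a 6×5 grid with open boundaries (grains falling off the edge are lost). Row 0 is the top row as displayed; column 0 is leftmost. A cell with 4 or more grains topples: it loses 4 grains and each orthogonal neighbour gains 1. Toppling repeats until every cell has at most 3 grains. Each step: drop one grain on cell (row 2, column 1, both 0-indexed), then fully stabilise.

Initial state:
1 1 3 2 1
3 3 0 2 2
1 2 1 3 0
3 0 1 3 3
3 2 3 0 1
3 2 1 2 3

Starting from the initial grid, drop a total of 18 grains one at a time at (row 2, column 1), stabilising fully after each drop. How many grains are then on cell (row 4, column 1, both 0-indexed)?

0) 1 1 3 2 1
3 3 0 2 2
1 2 1 3 0
3 0 1 3 3
3 2 3 0 1
3 2 1 2 3
1) 1 1 3 2 1
3 3 0 2 2
1 3 1 3 0
3 0 1 3 3
3 2 3 0 1
3 2 1 2 3
2) 2 2 3 2 1
0 1 1 2 2
3 1 2 3 0
3 1 1 3 3
3 2 3 0 1
3 2 1 2 3
3) 2 2 3 2 1
0 1 1 2 2
3 2 2 3 0
3 1 1 3 3
3 2 3 0 1
3 2 1 2 3
4) 2 2 3 2 1
0 1 1 2 2
3 3 2 3 0
3 1 1 3 3
3 2 3 0 1
3 2 1 2 3
5) 2 2 3 2 1
1 2 1 2 2
1 1 3 3 0
1 3 1 3 3
1 3 3 0 1
0 3 1 2 3
6) 2 2 3 2 1
1 2 1 2 2
1 2 3 3 0
1 3 1 3 3
1 3 3 0 1
0 3 1 2 3
7) 2 2 3 2 1
1 2 1 2 2
1 3 3 3 0
1 3 1 3 3
1 3 3 0 1
0 3 1 2 3
8) 2 2 3 2 1
1 3 2 3 2
2 2 2 1 2
2 2 1 2 0
2 2 1 2 2
1 0 3 2 3
9) 2 2 3 2 1
1 3 2 3 2
2 3 2 1 2
2 2 1 2 0
2 2 1 2 2
1 0 3 2 3
10) 2 3 3 2 1
2 0 3 3 2
3 1 3 1 2
2 3 1 2 0
2 2 1 2 2
1 0 3 2 3
11) 2 3 3 2 1
2 0 3 3 2
3 2 3 1 2
2 3 1 2 0
2 2 1 2 2
1 0 3 2 3
12) 2 3 3 2 1
2 0 3 3 2
3 3 3 1 2
2 3 1 2 0
2 2 1 2 2
1 0 3 2 3
13) 3 0 2 0 2
3 3 2 1 3
1 3 1 3 2
0 1 3 2 0
3 3 1 2 2
1 0 3 2 3
14) 0 2 2 0 2
1 1 3 1 3
3 1 2 3 2
0 2 3 2 0
3 3 1 2 2
1 0 3 2 3
15) 0 2 2 0 2
1 1 3 1 3
3 2 2 3 2
0 2 3 2 0
3 3 1 2 2
1 0 3 2 3
16) 0 2 2 0 2
1 1 3 1 3
3 3 2 3 2
0 2 3 2 0
3 3 1 2 2
1 0 3 2 3
17) 0 2 2 0 2
2 2 3 1 3
0 1 3 3 2
1 3 3 2 0
3 3 1 2 2
1 0 3 2 3
18) 0 2 2 0 2
2 2 3 1 3
0 2 3 3 2
1 3 3 2 0
3 3 1 2 2
1 0 3 2 3

3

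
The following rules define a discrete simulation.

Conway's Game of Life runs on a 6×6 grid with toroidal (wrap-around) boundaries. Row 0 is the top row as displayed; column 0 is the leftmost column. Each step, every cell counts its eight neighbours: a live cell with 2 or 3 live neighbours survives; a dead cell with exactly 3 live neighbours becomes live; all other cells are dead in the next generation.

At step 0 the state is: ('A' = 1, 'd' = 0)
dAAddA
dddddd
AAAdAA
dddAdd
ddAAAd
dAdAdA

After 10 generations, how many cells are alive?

[0] dAAddA
dddddd
AAAdAA
dddAdd
ddAAAd
dAdAdA
[1] dAAdAd
dddAAd
AAAAAA
Addddd
dddddd
dAdddA
[2] AAAdAA
dddddd
AAAddd
AdAAAd
Addddd
AAAddd
[3] ddAAdA
dddAdd
AdAddA
AdAAdd
Addddd
ddAAdd
[4] dddddd
AAdAdA
AdAdAA
AdAAdd
dddddd
dAAAAd
[5] dddddA
dAAAdd
dddddd
AdAAAd
ddddAd
ddAAdd
[6] dAddAd
ddAddd
ddddAd
dddAAA
dAddAA
dddAAd
[7] ddAdAd
dddAdd
ddddAA
AddAdd
AdAddd
AdAAdd
[8] dAAdAd
dddAdA
dddAAA
AAdAAd
AdAddA
ddAddA
[9] AAAdAA
AddddA
dddddd
dAdddd
ddAddd
ddAdAA
[10] ddAddd
ddddAd
Addddd
dddddd
dAAAdd
ddAdAd

8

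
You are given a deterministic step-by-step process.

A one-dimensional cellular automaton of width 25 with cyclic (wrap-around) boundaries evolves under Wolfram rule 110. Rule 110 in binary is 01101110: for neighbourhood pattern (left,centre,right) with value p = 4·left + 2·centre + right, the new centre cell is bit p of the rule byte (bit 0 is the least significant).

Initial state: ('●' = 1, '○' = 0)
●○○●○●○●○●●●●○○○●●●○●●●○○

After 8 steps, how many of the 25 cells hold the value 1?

14

step 0: ●○○●○●○●○●●●●○○○●●●○●●●○○
step 1: ●○●●●●●●●●○○●○○●●○●●●○●○●
step 2: ●●●○○○○○○●○●●○●●●●●○●●●●●
step 3: ○○●○○○○○●●●●●●●○○○●●●○○○○
step 4: ○●●○○○○●●○○○○○●○○●●○●○○○○
step 5: ●●●○○○●●●○○○○●●○●●●●●○○○○
step 6: ●○●○○●●○●○○○●●●●●○○○●○○○●
step 7: ●●●○●●●●●○○●●○○○●○○●●○○●●
step 8: ○○●●●○○○●○●●●○○●●○●●●○●●○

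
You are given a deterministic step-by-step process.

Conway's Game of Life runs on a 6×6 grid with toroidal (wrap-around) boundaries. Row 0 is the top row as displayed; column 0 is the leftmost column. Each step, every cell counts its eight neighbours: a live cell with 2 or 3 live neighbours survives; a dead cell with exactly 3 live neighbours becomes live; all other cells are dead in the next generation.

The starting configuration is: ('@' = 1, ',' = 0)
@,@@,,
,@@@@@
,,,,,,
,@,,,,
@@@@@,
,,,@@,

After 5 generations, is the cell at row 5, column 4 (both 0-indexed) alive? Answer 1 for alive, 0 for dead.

0

gen 0: @,@@,,
,@@@@@
,,,,,,
,@,,,,
@@@@@,
,,,@@,
gen 1: @,,,,,
@@,,@@
@@,@@,
@@,@,,
@@,,@@
@,,,,,
gen 2: ,,,,,,
,,@@@,
,,,@,,
,,,@,,
,,@,@,
,,,,,,
gen 3: ,,,@,,
,,@@@,
,,,,,,
,,@@@,
,,,@,,
,,,,,,
gen 4: ,,@@@,
,,@@@,
,,,,,,
,,@@@,
,,@@@,
,,,,,,
gen 5: ,,@,@,
,,@,@,
,,,,,,
,,@,@,
,,@,@,
,,,,,,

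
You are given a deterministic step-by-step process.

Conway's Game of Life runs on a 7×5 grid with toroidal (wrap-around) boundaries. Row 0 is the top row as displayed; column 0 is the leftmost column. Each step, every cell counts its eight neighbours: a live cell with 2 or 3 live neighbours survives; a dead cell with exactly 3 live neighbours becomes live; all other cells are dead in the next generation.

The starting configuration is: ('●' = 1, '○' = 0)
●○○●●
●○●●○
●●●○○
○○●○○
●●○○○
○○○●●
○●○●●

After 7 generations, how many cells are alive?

8

[0] ●○○●●
●○●●○
●●●○○
○○●○○
●●○○○
○○○●●
○●○●●
[1] ○○○○○
○○○○○
●○○○●
○○●○○
●●●●●
○●○●○
○○○○○
[2] ○○○○○
○○○○○
○○○○○
○○●○○
●○○○●
○●○●○
○○○○○
[3] ○○○○○
○○○○○
○○○○○
○○○○○
●●●●●
●○○○●
○○○○○
[4] ○○○○○
○○○○○
○○○○○
●●●●●
○●●●○
○○●○○
○○○○○
[5] ○○○○○
○○○○○
●●●●●
●○○○●
○○○○○
○●●●○
○○○○○
[6] ○○○○○
●●●●●
○●●●○
○○●○○
●●●●●
○○●○○
○○●○○
[7] ●○○○●
●○○○●
○○○○○
○○○○○
●○○○●
●○○○●
○○○○○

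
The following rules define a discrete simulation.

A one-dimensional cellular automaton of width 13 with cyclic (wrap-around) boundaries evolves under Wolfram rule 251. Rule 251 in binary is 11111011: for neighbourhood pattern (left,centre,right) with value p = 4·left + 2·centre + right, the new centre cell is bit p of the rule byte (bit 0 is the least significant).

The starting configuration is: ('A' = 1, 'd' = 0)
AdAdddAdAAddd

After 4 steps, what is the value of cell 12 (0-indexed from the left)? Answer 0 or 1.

1

t=0: AdAdddAdAAddd
t=1: dAdAAAdAAAAAA
t=2: AdAAAAAAAAAAA
t=3: AAAAAAAAAAAAA
t=4: AAAAAAAAAAAAA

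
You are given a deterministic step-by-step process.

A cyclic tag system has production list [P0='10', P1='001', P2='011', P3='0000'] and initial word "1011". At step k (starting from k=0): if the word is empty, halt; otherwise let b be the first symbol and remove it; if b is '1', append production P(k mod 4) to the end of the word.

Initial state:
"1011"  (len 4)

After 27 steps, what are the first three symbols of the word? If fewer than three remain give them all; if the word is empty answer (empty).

000

0) "1011"  (len 4)
1) "01110"  (len 5)
2) "1110"  (len 4)
3) "110011"  (len 6)
4) "100110000"  (len 9)
5) "0011000010"  (len 10)
6) "011000010"  (len 9)
7) "11000010"  (len 8)
8) "10000100000"  (len 11)
9) "000010000010"  (len 12)
10) "00010000010"  (len 11)
11) "0010000010"  (len 10)
12) "010000010"  (len 9)
13) "10000010"  (len 8)
14) "0000010001"  (len 10)
15) "000010001"  (len 9)
16) "00010001"  (len 8)
17) "0010001"  (len 7)
18) "010001"  (len 6)
19) "10001"  (len 5)
20) "00010000"  (len 8)
21) "0010000"  (len 7)
22) "010000"  (len 6)
23) "10000"  (len 5)
24) "00000000"  (len 8)
25) "0000000"  (len 7)
26) "000000"  (len 6)
27) "00000"  (len 5)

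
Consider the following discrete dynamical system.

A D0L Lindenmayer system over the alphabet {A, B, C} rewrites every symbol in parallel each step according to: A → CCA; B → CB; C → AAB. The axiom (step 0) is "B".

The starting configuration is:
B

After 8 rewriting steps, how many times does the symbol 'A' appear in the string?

914

t=0: B
t=1: CB
t=2: AABCB
t=3: CCACCACBAABCB
t=4: AABAABCCAAABAABCCAAABCBCCACCACBAABCB
t=5: CCACCACBCCACCACBAABAABCCACCACCACBCCACCACBAABAABCCACCACCACBAABCBAABAABCCAAABAABCCAAABCBCCACCACBAABCB
t=6: AABAABCCAAABAABCCAAABCBAABAABCCAAABAABCCAAABCBCCACCACBCCAC…AABAABCCACCACCACBAABCBAABAABCCAAABAABCCAAABCBCCACCACBAABCB  (len 277)
t=7: CCACCACBCCACCACBAABAABCCACCACCACBCCACCACBAABAABCCACCACCACB…AABAABCCACCACCACBAABCBAABAABCCAAABAABCCAAABCBCCACCACBAABCB  (len 770)
t=8: AABAABCCAAABAABCCAAABCBAABAABCCAAABAABCCAAABCBCCACCACBCCAC…AABAABCCACCACCACBAABCBAABAABCCAAABAABCCAAABCBCCACCACBAABCB  (len 2153)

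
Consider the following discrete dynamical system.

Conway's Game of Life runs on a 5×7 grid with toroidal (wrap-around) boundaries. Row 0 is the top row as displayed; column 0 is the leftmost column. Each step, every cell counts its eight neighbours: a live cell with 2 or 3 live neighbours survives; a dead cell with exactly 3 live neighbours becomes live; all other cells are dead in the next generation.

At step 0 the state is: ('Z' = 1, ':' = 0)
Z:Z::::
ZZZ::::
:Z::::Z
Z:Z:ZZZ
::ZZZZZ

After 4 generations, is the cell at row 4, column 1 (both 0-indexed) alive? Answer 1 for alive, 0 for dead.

1

0) Z:Z::::
ZZZ::::
:Z::::Z
Z:Z:ZZZ
::ZZZZZ
1) Z:::ZZ:
::Z:::Z
:::Z:::
::Z::::
::Z::::
2) :Z:Z:ZZ
:::ZZZZ
::ZZ:::
::ZZ:::
:Z:Z:::
3) :::Z::Z
Z:::::Z
:::::Z:
:Z::Z::
ZZ:Z:::
4) :ZZ:::Z
Z::::ZZ
Z::::ZZ
ZZZ:Z::
ZZ:ZZ::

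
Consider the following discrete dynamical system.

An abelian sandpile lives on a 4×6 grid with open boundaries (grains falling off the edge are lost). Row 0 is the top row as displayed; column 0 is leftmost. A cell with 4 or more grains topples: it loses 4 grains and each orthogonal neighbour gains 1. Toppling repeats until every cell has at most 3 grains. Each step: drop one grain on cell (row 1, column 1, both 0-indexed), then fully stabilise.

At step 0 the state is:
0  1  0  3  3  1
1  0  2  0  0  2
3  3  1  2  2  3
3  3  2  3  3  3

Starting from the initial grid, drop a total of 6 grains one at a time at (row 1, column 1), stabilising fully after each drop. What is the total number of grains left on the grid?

46

t=0: 0  1  0  3  3  1
1  0  2  0  0  2
3  3  1  2  2  3
3  3  2  3  3  3
t=1: 0  1  0  3  3  1
1  1  2  0  0  2
3  3  1  2  2  3
3  3  2  3  3  3
t=2: 0  1  0  3  3  1
1  2  2  0  0  2
3  3  1  2  2  3
3  3  2  3  3  3
t=3: 0  1  0  3  3  1
1  3  2  0  0  2
3  3  1  2  2  3
3  3  2  3  3  3
t=4: 0  2  0  3  3  1
3  1  3  0  0  2
1  2  2  2  2  3
1  1  3  3  3  3
t=5: 0  2  0  3  3  1
3  2  3  0  0  2
1  2  2  2  2  3
1  1  3  3  3  3
t=6: 0  2  0  3  3  1
3  3  3  0  0  2
1  2  2  2  2  3
1  1  3  3  3  3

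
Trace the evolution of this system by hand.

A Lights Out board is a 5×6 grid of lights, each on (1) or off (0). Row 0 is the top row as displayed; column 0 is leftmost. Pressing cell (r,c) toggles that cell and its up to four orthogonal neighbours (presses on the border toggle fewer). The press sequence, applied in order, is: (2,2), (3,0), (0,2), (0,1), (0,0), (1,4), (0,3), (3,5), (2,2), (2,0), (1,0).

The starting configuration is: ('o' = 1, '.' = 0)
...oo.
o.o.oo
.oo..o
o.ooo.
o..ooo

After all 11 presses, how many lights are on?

15

k=0  ...oo.
o.o.oo
.oo..o
o.ooo.
o..ooo
k=1  ...oo.
o...oo
...o.o
o..oo.
o..ooo
k=2  ...oo.
o...oo
o..o.o
.o.oo.
...ooo
k=3  .oo.o.
o.o.oo
o..o.o
.o.oo.
...ooo
k=4  o...o.
ooo.oo
o..o.o
.o.oo.
...ooo
k=5  .o..o.
.oo.oo
o..o.o
.o.oo.
...ooo
k=6  .o....
.ooo..
o..ooo
.o.oo.
...ooo
k=7  .oooo.
.oo...
o..ooo
.o.oo.
...ooo
k=8  .oooo.
.oo...
o..oo.
.o.o.o
...oo.
k=9  .oooo.
.o....
ooo.o.
.ooo.o
...oo.
k=10  .oooo.
oo....
..o.o.
oooo.o
...oo.
k=11  ooooo.
......
o.o.o.
oooo.o
...oo.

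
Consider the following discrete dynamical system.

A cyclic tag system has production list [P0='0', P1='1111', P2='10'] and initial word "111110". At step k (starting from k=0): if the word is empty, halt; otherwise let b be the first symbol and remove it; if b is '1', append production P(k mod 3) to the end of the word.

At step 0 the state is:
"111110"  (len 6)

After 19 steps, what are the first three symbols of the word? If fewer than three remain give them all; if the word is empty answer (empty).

111

step 0: "111110"  (len 6)
step 1: "111100"  (len 6)
step 2: "111001111"  (len 9)
step 3: "1100111110"  (len 10)
step 4: "1001111100"  (len 10)
step 5: "0011111001111"  (len 13)
step 6: "011111001111"  (len 12)
step 7: "11111001111"  (len 11)
step 8: "11110011111111"  (len 14)
step 9: "111001111111110"  (len 15)
step 10: "110011111111100"  (len 15)
step 11: "100111111111001111"  (len 18)
step 12: "0011111111100111110"  (len 19)
step 13: "011111111100111110"  (len 18)
step 14: "11111111100111110"  (len 17)
step 15: "111111110011111010"  (len 18)
step 16: "111111100111110100"  (len 18)
step 17: "111111001111101001111"  (len 21)
step 18: "1111100111110100111110"  (len 22)
step 19: "1111001111101001111100"  (len 22)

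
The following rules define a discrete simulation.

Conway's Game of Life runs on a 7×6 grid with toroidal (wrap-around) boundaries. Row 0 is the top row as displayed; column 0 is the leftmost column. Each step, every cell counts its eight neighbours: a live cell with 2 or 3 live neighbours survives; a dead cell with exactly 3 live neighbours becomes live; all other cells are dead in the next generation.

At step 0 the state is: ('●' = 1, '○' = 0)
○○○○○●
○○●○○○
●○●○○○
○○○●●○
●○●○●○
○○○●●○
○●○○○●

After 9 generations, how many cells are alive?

step 0: ○○○○○●
○○●○○○
●○●○○○
○○○●●○
●○●○●○
○○○●●○
○●○○○●
step 1: ●○○○○○
○●○○○○
○●●○○○
○○●○●○
○○●○○○
●●●●●○
●○○○○●
step 2: ●●○○○●
●●●○○○
○●●●○○
○○●○○○
○○○○●●
●○●●●○
○○●●●○
step 3: ○○○○●●
○○○●○●
●○○●○○
○●●○●○
○●●○●●
○●●○○○
○○○○○○
step 4: ○○○○●●
●○○●○●
●●○●○●
○○○○●○
○○○○●●
●●●●○○
○○○○○○
step 5: ●○○○●●
○●●●○○
○●●●○○
○○○●○○
●●●○●●
●●●●●●
●●●●●●
step 6: ○○○○○○
○○○○○●
○●○○●○
○○○○○●
○○○○○○
○○○○○○
○○○○○○
step 7: ○○○○○○
○○○○○○
●○○○●●
○○○○○○
○○○○○○
○○○○○○
○○○○○○
step 8: ○○○○○○
○○○○○●
○○○○○●
○○○○○●
○○○○○○
○○○○○○
○○○○○○
step 9: ○○○○○○
○○○○○○
●○○○●●
○○○○○○
○○○○○○
○○○○○○
○○○○○○

3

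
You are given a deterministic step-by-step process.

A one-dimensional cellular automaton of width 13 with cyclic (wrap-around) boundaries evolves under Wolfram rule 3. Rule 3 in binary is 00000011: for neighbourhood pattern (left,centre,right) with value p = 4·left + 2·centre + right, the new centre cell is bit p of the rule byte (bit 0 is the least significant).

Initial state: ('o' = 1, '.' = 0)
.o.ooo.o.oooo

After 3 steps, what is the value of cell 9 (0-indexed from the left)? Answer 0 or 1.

k=0  .o.ooo.o.oooo
k=1  .............
k=2  ooooooooooooo
k=3  .............

0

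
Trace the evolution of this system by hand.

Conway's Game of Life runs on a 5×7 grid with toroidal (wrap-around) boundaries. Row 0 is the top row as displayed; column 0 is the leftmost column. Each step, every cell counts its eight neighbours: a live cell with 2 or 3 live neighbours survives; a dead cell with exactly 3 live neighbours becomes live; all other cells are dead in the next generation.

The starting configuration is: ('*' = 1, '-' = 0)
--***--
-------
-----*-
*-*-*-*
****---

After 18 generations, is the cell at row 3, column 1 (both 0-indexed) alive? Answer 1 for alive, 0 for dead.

1

step 0: --***--
-------
-----*-
*-*-*-*
****---
step 1: ----*--
---**--
-----**
*-*-***
*----**
step 2: ---**-*
---**--
*------
-*--*--
**-*---
step 3: *----*-
---***-
---**--
-**----
**-*-*-
step 4: ****-*-
---*-**
-----*-
**-----
*---*--
step 5: ****-*-
**-*-*-
*---**-
**----*
---**--
step 6: *----*-
---*-*-
--*-**-
**-*--*
---***-
step 7: ---*-*-
---*-*-
***--*-
**----*
-***-*-
step 8: ---*-**
-*-*-*-
--*-**-
---***-
-*-*-*-
step 9: *--*-**
---*---
--*---*
------*
---*---
step 10: --**--*
*-****-
-------
-------
*---**-
step 11: *-*----
-**-***
---**--
-------
---****
step 12: *-*----
***-***
--***--
-------
---****
step 13: --*----
*---***
*-*-*-*
--*----
---****
step 14: *------
*---*--
*---*--
***----
--****-
step 15: -*---**
**----*
*--*--*
*-*--**
*-***-*
step 16: ---**--
-**----
--*----
--*----
--***--
step 17: -*--*--
-**----
--**---
-**----
--*-*--
step 18: -*-----
-*-----
---*---
-*-----
--*----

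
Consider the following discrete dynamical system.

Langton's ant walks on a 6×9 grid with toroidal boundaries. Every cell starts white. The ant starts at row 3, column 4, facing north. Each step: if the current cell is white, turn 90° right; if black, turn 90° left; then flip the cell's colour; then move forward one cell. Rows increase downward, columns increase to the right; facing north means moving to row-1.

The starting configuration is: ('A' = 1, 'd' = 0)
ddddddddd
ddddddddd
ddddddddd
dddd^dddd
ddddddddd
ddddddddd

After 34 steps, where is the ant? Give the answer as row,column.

0,3

[0] ddddddddd
ddddddddd
ddddddddd
dddd^dddd
ddddddddd
ddddddddd
[1] ddddddddd
ddddddddd
ddddddddd
ddddA>ddd
ddddddddd
ddddddddd
[2] ddddddddd
ddddddddd
ddddddddd
ddddAAddd
dddddvddd
ddddddddd
[3] ddddddddd
ddddddddd
ddddddddd
ddddAAddd
dddd<Addd
ddddddddd
[4] ddddddddd
ddddddddd
ddddddddd
dddd^Addd
ddddAAddd
ddddddddd
[5] ddddddddd
ddddddddd
ddddddddd
ddd<dAddd
ddddAAddd
ddddddddd
[6] ddddddddd
ddddddddd
ddd^ddddd
dddAdAddd
ddddAAddd
ddddddddd
[7] ddddddddd
ddddddddd
dddA>dddd
dddAdAddd
ddddAAddd
ddddddddd
[8] ddddddddd
ddddddddd
dddAAdddd
dddAvAddd
ddddAAddd
ddddddddd
[9] ddddddddd
ddddddddd
dddAAdddd
ddd<AAddd
ddddAAddd
ddddddddd
[10] ddddddddd
ddddddddd
dddAAdddd
ddddAAddd
dddvAAddd
ddddddddd
[11] ddddddddd
ddddddddd
dddAAdddd
ddddAAddd
dd<AAAddd
ddddddddd
[12] ddddddddd
ddddddddd
dddAAdddd
dd^dAAddd
ddAAAAddd
ddddddddd
[13] ddddddddd
ddddddddd
dddAAdddd
ddA>AAddd
ddAAAAddd
ddddddddd
[14] ddddddddd
ddddddddd
dddAAdddd
ddAAAAddd
ddAvAAddd
ddddddddd
[15] ddddddddd
ddddddddd
dddAAdddd
ddAAAAddd
ddAd>Addd
ddddddddd
[16] ddddddddd
ddddddddd
dddAAdddd
ddAA^Addd
ddAddAddd
ddddddddd
[17] ddddddddd
ddddddddd
dddAAdddd
ddA<dAddd
ddAddAddd
ddddddddd
[18] ddddddddd
ddddddddd
dddAAdddd
ddAddAddd
ddAvdAddd
ddddddddd
[19] ddddddddd
ddddddddd
dddAAdddd
ddAddAddd
dd<AdAddd
ddddddddd
[20] ddddddddd
ddddddddd
dddAAdddd
ddAddAddd
dddAdAddd
ddvdddddd
[21] ddddddddd
ddddddddd
dddAAdddd
ddAddAddd
dddAdAddd
d<Adddddd
[22] ddddddddd
ddddddddd
dddAAdddd
ddAddAddd
d^dAdAddd
dAAdddddd
[23] ddddddddd
ddddddddd
dddAAdddd
ddAddAddd
dA>AdAddd
dAAdddddd
[24] ddddddddd
ddddddddd
dddAAdddd
ddAddAddd
dAAAdAddd
dAvdddddd
[25] ddddddddd
ddddddddd
dddAAdddd
ddAddAddd
dAAAdAddd
dAd>ddddd
[26] dddvddddd
ddddddddd
dddAAdddd
ddAddAddd
dAAAdAddd
dAdAddddd
[27] dd<Addddd
ddddddddd
dddAAdddd
ddAddAddd
dAAAdAddd
dAdAddddd
[28] ddAAddddd
ddddddddd
dddAAdddd
ddAddAddd
dAAAdAddd
dA^Addddd
[29] ddAAddddd
ddddddddd
dddAAdddd
ddAddAddd
dAAAdAddd
dAA>ddddd
[30] ddAAddddd
ddddddddd
dddAAdddd
ddAddAddd
dAA^dAddd
dAAdddddd
[31] ddAAddddd
ddddddddd
dddAAdddd
ddAddAddd
dA<ddAddd
dAAdddddd
[32] ddAAddddd
ddddddddd
dddAAdddd
ddAddAddd
dAdddAddd
dAvdddddd
[33] ddAAddddd
ddddddddd
dddAAdddd
ddAddAddd
dAdddAddd
dAd>ddddd
[34] ddAvddddd
ddddddddd
dddAAdddd
ddAddAddd
dAdddAddd
dAdAddddd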